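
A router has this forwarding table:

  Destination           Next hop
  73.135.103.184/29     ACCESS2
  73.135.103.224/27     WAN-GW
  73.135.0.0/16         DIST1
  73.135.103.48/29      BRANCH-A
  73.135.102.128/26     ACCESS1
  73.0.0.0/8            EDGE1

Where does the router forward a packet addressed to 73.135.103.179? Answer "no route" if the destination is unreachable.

Routes whose prefix contains 73.135.103.179:
  73.0.0.0/8 (73.0.0.0 - 73.255.255.255) -> EDGE1
  73.135.0.0/16 (73.135.0.0 - 73.135.255.255) -> DIST1
More-specific entries that do NOT match:
  73.135.103.184/29 (73.135.103.184 - 73.135.103.191) does not contain 73.135.103.179
  73.135.103.48/29 (73.135.103.48 - 73.135.103.55) does not contain 73.135.103.179
  73.135.103.224/27 (73.135.103.224 - 73.135.103.255) does not contain 73.135.103.179
  73.135.102.128/26 (73.135.102.128 - 73.135.102.191) does not contain 73.135.103.179
Longest matching prefix is /16 -> next hop DIST1.

DIST1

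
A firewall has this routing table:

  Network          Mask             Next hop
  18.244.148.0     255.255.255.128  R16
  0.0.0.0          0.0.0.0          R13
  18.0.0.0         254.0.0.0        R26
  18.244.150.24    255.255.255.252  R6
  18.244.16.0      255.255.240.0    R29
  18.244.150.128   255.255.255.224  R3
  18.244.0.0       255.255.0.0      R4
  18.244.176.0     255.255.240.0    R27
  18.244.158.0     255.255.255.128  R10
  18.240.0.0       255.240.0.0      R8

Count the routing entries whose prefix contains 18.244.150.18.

4

Prefixes containing 18.244.150.18:
  0.0.0.0/0 (default, matches everything)
  18.0.0.0/7 (18.0.0.0 - 19.255.255.255)
  18.240.0.0/12 (18.240.0.0 - 18.255.255.255)
  18.244.0.0/16 (18.244.0.0 - 18.244.255.255)
Total matching entries: 4.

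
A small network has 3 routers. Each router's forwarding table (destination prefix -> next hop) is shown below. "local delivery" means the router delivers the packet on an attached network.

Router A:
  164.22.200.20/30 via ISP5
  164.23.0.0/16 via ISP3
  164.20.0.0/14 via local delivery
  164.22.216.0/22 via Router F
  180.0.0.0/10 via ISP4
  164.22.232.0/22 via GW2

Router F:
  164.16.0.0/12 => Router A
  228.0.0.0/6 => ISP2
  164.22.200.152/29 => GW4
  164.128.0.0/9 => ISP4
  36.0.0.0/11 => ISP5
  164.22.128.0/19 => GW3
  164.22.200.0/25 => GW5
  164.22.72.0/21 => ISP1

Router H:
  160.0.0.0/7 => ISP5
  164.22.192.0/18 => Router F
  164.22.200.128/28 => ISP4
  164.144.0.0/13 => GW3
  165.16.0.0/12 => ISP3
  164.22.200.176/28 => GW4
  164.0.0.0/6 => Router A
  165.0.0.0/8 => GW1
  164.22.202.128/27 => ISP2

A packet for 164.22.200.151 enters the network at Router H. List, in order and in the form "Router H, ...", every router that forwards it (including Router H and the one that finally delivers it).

Router H, Router F, Router A

At Router H: longest match for 164.22.200.151 is 164.22.192.0/18 -> Router F
At Router F: longest match for 164.22.200.151 is 164.16.0.0/12 -> Router A
At Router A: longest match for 164.22.200.151 is 164.20.0.0/14 -> local delivery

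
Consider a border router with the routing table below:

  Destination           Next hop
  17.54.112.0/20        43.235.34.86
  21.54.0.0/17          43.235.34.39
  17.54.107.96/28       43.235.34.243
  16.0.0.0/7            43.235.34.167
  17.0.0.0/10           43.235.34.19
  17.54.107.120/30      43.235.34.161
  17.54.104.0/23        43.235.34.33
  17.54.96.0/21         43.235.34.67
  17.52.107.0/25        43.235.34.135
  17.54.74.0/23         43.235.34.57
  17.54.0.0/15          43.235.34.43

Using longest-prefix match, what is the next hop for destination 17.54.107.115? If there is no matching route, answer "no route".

Routes whose prefix contains 17.54.107.115:
  16.0.0.0/7 (16.0.0.0 - 17.255.255.255) -> 43.235.34.167
  17.0.0.0/10 (17.0.0.0 - 17.63.255.255) -> 43.235.34.19
  17.54.0.0/15 (17.54.0.0 - 17.55.255.255) -> 43.235.34.43
More-specific entries that do NOT match:
  17.54.107.120/30 (17.54.107.120 - 17.54.107.123) does not contain 17.54.107.115
  17.54.107.96/28 (17.54.107.96 - 17.54.107.111) does not contain 17.54.107.115
  17.52.107.0/25 (17.52.107.0 - 17.52.107.127) does not contain 17.54.107.115
  17.54.104.0/23 (17.54.104.0 - 17.54.105.255) does not contain 17.54.107.115
  17.54.74.0/23 (17.54.74.0 - 17.54.75.255) does not contain 17.54.107.115
  17.54.96.0/21 (17.54.96.0 - 17.54.103.255) does not contain 17.54.107.115
  17.54.112.0/20 (17.54.112.0 - 17.54.127.255) does not contain 17.54.107.115
  21.54.0.0/17 (21.54.0.0 - 21.54.127.255) does not contain 17.54.107.115
Longest matching prefix is /15 -> next hop 43.235.34.43.

43.235.34.43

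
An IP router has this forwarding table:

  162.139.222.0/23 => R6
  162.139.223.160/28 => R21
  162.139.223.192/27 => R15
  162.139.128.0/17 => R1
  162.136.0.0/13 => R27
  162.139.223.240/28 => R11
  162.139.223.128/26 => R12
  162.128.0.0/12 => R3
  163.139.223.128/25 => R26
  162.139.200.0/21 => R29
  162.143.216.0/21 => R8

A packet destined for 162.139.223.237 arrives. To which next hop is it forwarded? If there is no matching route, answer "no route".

Routes whose prefix contains 162.139.223.237:
  162.128.0.0/12 (162.128.0.0 - 162.143.255.255) -> R3
  162.136.0.0/13 (162.136.0.0 - 162.143.255.255) -> R27
  162.139.128.0/17 (162.139.128.0 - 162.139.255.255) -> R1
  162.139.222.0/23 (162.139.222.0 - 162.139.223.255) -> R6
More-specific entries that do NOT match:
  162.139.223.160/28 (162.139.223.160 - 162.139.223.175) does not contain 162.139.223.237
  162.139.223.240/28 (162.139.223.240 - 162.139.223.255) does not contain 162.139.223.237
  162.139.223.192/27 (162.139.223.192 - 162.139.223.223) does not contain 162.139.223.237
  162.139.223.128/26 (162.139.223.128 - 162.139.223.191) does not contain 162.139.223.237
  163.139.223.128/25 (163.139.223.128 - 163.139.223.255) does not contain 162.139.223.237
Longest matching prefix is /23 -> next hop R6.

R6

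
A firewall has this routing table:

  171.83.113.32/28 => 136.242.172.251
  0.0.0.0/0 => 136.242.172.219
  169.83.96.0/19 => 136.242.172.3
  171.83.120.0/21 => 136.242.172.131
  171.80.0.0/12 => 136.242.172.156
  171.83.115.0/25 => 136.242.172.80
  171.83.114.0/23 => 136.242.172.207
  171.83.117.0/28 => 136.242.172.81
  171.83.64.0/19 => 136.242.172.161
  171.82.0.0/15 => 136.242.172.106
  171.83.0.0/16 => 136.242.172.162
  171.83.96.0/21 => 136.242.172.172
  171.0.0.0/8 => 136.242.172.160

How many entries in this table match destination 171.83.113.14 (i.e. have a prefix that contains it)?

5

Prefixes containing 171.83.113.14:
  0.0.0.0/0 (default, matches everything)
  171.0.0.0/8 (171.0.0.0 - 171.255.255.255)
  171.80.0.0/12 (171.80.0.0 - 171.95.255.255)
  171.82.0.0/15 (171.82.0.0 - 171.83.255.255)
  171.83.0.0/16 (171.83.0.0 - 171.83.255.255)
Total matching entries: 5.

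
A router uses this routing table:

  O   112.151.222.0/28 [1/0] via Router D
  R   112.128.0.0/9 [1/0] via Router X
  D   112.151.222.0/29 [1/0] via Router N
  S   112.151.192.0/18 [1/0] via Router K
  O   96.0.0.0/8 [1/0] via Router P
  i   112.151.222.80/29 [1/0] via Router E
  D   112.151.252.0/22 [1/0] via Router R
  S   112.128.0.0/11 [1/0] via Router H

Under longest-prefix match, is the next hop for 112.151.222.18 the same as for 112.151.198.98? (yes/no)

112.151.222.18: longest match 112.151.192.0/18 -> Router K
112.151.198.98: longest match 112.151.192.0/18 -> Router K

yes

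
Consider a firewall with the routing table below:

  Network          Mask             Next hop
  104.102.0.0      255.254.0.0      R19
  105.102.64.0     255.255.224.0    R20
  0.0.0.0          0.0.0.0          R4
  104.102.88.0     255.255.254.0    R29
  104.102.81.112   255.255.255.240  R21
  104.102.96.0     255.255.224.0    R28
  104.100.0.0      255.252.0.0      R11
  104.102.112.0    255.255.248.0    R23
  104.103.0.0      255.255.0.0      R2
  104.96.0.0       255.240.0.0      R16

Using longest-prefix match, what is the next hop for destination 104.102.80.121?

Routes whose prefix contains 104.102.80.121:
  0.0.0.0/0 (default, matches everything) -> R4
  104.96.0.0/12 (104.96.0.0 - 104.111.255.255) -> R16
  104.100.0.0/14 (104.100.0.0 - 104.103.255.255) -> R11
  104.102.0.0/15 (104.102.0.0 - 104.103.255.255) -> R19
More-specific entries that do NOT match:
  104.102.81.112/28 (104.102.81.112 - 104.102.81.127) does not contain 104.102.80.121
  104.102.88.0/23 (104.102.88.0 - 104.102.89.255) does not contain 104.102.80.121
  104.102.112.0/21 (104.102.112.0 - 104.102.119.255) does not contain 104.102.80.121
  105.102.64.0/19 (105.102.64.0 - 105.102.95.255) does not contain 104.102.80.121
  104.102.96.0/19 (104.102.96.0 - 104.102.127.255) does not contain 104.102.80.121
  104.103.0.0/16 (104.103.0.0 - 104.103.255.255) does not contain 104.102.80.121
Longest matching prefix is /15 -> next hop R19.

R19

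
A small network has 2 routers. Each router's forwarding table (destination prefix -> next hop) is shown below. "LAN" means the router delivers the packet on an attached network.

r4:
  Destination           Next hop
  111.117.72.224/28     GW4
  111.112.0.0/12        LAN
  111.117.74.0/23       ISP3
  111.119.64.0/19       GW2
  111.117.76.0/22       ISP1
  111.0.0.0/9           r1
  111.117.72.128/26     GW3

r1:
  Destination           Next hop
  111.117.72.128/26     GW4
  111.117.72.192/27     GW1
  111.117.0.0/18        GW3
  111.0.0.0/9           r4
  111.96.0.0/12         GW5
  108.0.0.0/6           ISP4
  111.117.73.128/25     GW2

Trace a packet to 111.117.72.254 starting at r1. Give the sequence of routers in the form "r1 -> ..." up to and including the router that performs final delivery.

r1 -> r4

At r1: longest match for 111.117.72.254 is 111.0.0.0/9 -> r4
At r4: longest match for 111.117.72.254 is 111.112.0.0/12 -> LAN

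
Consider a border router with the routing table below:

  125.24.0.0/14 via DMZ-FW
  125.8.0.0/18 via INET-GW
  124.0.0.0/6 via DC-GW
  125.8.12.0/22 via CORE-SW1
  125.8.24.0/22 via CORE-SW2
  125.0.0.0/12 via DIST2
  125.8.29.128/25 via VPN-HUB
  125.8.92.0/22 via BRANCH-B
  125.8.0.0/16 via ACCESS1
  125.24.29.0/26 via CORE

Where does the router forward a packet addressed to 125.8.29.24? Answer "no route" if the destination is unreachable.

INET-GW

Routes whose prefix contains 125.8.29.24:
  124.0.0.0/6 (124.0.0.0 - 127.255.255.255) -> DC-GW
  125.0.0.0/12 (125.0.0.0 - 125.15.255.255) -> DIST2
  125.8.0.0/16 (125.8.0.0 - 125.8.255.255) -> ACCESS1
  125.8.0.0/18 (125.8.0.0 - 125.8.63.255) -> INET-GW
More-specific entries that do NOT match:
  125.24.29.0/26 (125.24.29.0 - 125.24.29.63) does not contain 125.8.29.24
  125.8.29.128/25 (125.8.29.128 - 125.8.29.255) does not contain 125.8.29.24
  125.8.12.0/22 (125.8.12.0 - 125.8.15.255) does not contain 125.8.29.24
  125.8.24.0/22 (125.8.24.0 - 125.8.27.255) does not contain 125.8.29.24
  125.8.92.0/22 (125.8.92.0 - 125.8.95.255) does not contain 125.8.29.24
Longest matching prefix is /18 -> next hop INET-GW.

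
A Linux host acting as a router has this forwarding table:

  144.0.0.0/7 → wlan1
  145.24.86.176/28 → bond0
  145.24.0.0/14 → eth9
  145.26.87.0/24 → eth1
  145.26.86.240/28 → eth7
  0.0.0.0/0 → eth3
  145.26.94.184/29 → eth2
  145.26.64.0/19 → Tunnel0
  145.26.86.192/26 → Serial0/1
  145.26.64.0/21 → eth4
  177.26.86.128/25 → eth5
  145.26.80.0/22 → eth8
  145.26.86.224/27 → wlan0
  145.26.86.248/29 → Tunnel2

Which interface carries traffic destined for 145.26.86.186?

Tunnel0

Routes whose prefix contains 145.26.86.186:
  0.0.0.0/0 (default, matches everything) -> eth3
  144.0.0.0/7 (144.0.0.0 - 145.255.255.255) -> wlan1
  145.24.0.0/14 (145.24.0.0 - 145.27.255.255) -> eth9
  145.26.64.0/19 (145.26.64.0 - 145.26.95.255) -> Tunnel0
More-specific entries that do NOT match:
  145.26.94.184/29 (145.26.94.184 - 145.26.94.191) does not contain 145.26.86.186
  145.26.86.248/29 (145.26.86.248 - 145.26.86.255) does not contain 145.26.86.186
  145.24.86.176/28 (145.24.86.176 - 145.24.86.191) does not contain 145.26.86.186
  145.26.86.240/28 (145.26.86.240 - 145.26.86.255) does not contain 145.26.86.186
  145.26.86.224/27 (145.26.86.224 - 145.26.86.255) does not contain 145.26.86.186
  145.26.86.192/26 (145.26.86.192 - 145.26.86.255) does not contain 145.26.86.186
  177.26.86.128/25 (177.26.86.128 - 177.26.86.255) does not contain 145.26.86.186
  145.26.87.0/24 (145.26.87.0 - 145.26.87.255) does not contain 145.26.86.186
  145.26.80.0/22 (145.26.80.0 - 145.26.83.255) does not contain 145.26.86.186
  145.26.64.0/21 (145.26.64.0 - 145.26.71.255) does not contain 145.26.86.186
Longest matching prefix is /19 -> interface Tunnel0.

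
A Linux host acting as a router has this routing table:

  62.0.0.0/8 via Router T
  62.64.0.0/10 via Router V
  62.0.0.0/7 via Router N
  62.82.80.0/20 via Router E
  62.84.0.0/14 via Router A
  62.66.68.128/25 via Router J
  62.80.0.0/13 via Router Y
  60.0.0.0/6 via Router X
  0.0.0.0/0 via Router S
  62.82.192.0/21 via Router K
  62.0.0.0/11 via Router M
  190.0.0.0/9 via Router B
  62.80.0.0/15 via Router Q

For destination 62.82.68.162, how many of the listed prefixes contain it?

Prefixes containing 62.82.68.162:
  0.0.0.0/0 (default, matches everything)
  60.0.0.0/6 (60.0.0.0 - 63.255.255.255)
  62.0.0.0/7 (62.0.0.0 - 63.255.255.255)
  62.0.0.0/8 (62.0.0.0 - 62.255.255.255)
  62.64.0.0/10 (62.64.0.0 - 62.127.255.255)
  62.80.0.0/13 (62.80.0.0 - 62.87.255.255)
Total matching entries: 6.

6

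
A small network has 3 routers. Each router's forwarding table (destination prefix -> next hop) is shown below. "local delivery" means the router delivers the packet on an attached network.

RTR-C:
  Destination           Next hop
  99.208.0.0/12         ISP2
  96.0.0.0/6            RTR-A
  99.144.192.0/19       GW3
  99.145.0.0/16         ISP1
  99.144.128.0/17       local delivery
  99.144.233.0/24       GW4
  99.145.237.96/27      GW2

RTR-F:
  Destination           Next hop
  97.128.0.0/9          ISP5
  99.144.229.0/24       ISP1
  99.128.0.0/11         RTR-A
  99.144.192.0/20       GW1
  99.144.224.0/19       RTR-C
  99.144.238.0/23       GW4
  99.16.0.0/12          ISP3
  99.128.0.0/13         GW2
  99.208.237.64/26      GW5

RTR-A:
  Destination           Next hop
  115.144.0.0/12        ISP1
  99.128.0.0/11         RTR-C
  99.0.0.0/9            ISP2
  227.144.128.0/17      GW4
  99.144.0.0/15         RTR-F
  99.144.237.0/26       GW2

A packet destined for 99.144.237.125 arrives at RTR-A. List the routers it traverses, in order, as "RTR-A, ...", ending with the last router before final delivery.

At RTR-A: longest match for 99.144.237.125 is 99.144.0.0/15 -> RTR-F
At RTR-F: longest match for 99.144.237.125 is 99.144.224.0/19 -> RTR-C
At RTR-C: longest match for 99.144.237.125 is 99.144.128.0/17 -> local delivery

RTR-A, RTR-F, RTR-C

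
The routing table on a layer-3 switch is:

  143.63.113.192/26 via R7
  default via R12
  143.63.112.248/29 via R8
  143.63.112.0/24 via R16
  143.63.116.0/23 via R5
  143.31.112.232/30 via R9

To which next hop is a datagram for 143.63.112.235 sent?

Routes whose prefix contains 143.63.112.235:
  0.0.0.0/0 (default, matches everything) -> R12
  143.63.112.0/24 (143.63.112.0 - 143.63.112.255) -> R16
More-specific entries that do NOT match:
  143.31.112.232/30 (143.31.112.232 - 143.31.112.235) does not contain 143.63.112.235
  143.63.112.248/29 (143.63.112.248 - 143.63.112.255) does not contain 143.63.112.235
  143.63.113.192/26 (143.63.113.192 - 143.63.113.255) does not contain 143.63.112.235
Longest matching prefix is /24 -> next hop R16.

R16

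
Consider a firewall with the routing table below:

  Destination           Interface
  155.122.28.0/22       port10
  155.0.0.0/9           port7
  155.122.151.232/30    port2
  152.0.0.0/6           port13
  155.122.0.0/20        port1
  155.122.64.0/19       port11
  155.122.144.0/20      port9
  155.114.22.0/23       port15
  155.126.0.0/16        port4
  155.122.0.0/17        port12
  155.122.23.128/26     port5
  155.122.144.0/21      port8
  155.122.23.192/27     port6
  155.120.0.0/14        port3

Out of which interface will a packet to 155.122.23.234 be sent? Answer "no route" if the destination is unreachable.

port12

Routes whose prefix contains 155.122.23.234:
  152.0.0.0/6 (152.0.0.0 - 155.255.255.255) -> port13
  155.0.0.0/9 (155.0.0.0 - 155.127.255.255) -> port7
  155.120.0.0/14 (155.120.0.0 - 155.123.255.255) -> port3
  155.122.0.0/17 (155.122.0.0 - 155.122.127.255) -> port12
More-specific entries that do NOT match:
  155.122.151.232/30 (155.122.151.232 - 155.122.151.235) does not contain 155.122.23.234
  155.122.23.192/27 (155.122.23.192 - 155.122.23.223) does not contain 155.122.23.234
  155.122.23.128/26 (155.122.23.128 - 155.122.23.191) does not contain 155.122.23.234
  155.114.22.0/23 (155.114.22.0 - 155.114.23.255) does not contain 155.122.23.234
  155.122.28.0/22 (155.122.28.0 - 155.122.31.255) does not contain 155.122.23.234
  155.122.144.0/21 (155.122.144.0 - 155.122.151.255) does not contain 155.122.23.234
  155.122.0.0/20 (155.122.0.0 - 155.122.15.255) does not contain 155.122.23.234
  155.122.144.0/20 (155.122.144.0 - 155.122.159.255) does not contain 155.122.23.234
  155.122.64.0/19 (155.122.64.0 - 155.122.95.255) does not contain 155.122.23.234
Longest matching prefix is /17 -> interface port12.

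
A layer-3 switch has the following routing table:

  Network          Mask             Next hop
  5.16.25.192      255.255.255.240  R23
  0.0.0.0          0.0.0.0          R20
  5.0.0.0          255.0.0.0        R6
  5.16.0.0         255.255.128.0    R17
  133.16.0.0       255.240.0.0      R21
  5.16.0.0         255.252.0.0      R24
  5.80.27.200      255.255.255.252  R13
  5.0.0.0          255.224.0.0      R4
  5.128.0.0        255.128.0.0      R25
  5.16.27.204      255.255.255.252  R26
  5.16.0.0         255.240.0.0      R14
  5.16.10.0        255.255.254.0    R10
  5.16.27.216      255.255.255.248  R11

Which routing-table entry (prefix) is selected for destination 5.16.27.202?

5.16.0.0/17

Entries matching 5.16.27.202:
  0.0.0.0/0 (default, matches everything)
  5.0.0.0/8 (5.0.0.0 - 5.255.255.255)
  5.0.0.0/11 (5.0.0.0 - 5.31.255.255)
  5.16.0.0/12 (5.16.0.0 - 5.31.255.255)
  5.16.0.0/14 (5.16.0.0 - 5.19.255.255)
  5.16.0.0/17 (5.16.0.0 - 5.16.127.255)
Most specific is 5.16.0.0/17.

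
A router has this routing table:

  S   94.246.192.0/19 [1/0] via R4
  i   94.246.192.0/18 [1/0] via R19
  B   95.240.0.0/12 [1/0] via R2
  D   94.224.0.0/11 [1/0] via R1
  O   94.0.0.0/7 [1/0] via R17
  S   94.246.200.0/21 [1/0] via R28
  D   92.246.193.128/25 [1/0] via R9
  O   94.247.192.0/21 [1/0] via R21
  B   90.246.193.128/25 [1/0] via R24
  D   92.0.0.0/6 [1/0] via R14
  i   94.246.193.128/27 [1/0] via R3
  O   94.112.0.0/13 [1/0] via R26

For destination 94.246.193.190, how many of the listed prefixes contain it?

5

Prefixes containing 94.246.193.190:
  92.0.0.0/6 (92.0.0.0 - 95.255.255.255)
  94.0.0.0/7 (94.0.0.0 - 95.255.255.255)
  94.224.0.0/11 (94.224.0.0 - 94.255.255.255)
  94.246.192.0/18 (94.246.192.0 - 94.246.255.255)
  94.246.192.0/19 (94.246.192.0 - 94.246.223.255)
Total matching entries: 5.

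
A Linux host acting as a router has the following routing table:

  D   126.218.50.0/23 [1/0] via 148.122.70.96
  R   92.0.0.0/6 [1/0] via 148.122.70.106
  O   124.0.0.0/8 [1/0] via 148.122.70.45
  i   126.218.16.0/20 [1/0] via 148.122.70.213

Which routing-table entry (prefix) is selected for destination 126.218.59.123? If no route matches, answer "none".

126.218.59.123 is outside every listed prefix and there is no default route.

none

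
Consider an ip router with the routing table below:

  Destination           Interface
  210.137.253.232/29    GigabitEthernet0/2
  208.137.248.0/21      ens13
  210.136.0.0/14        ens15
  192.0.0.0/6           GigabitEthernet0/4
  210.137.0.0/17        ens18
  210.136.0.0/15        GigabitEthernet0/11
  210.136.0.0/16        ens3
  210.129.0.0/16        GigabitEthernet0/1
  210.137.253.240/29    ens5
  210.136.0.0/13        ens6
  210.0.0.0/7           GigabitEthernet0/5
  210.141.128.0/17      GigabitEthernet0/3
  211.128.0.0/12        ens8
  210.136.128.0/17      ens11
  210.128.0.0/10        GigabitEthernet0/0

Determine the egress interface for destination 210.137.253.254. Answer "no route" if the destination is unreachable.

Routes whose prefix contains 210.137.253.254:
  210.0.0.0/7 (210.0.0.0 - 211.255.255.255) -> GigabitEthernet0/5
  210.128.0.0/10 (210.128.0.0 - 210.191.255.255) -> GigabitEthernet0/0
  210.136.0.0/13 (210.136.0.0 - 210.143.255.255) -> ens6
  210.136.0.0/14 (210.136.0.0 - 210.139.255.255) -> ens15
  210.136.0.0/15 (210.136.0.0 - 210.137.255.255) -> GigabitEthernet0/11
More-specific entries that do NOT match:
  210.137.253.232/29 (210.137.253.232 - 210.137.253.239) does not contain 210.137.253.254
  210.137.253.240/29 (210.137.253.240 - 210.137.253.247) does not contain 210.137.253.254
  208.137.248.0/21 (208.137.248.0 - 208.137.255.255) does not contain 210.137.253.254
  210.137.0.0/17 (210.137.0.0 - 210.137.127.255) does not contain 210.137.253.254
  210.141.128.0/17 (210.141.128.0 - 210.141.255.255) does not contain 210.137.253.254
  210.136.128.0/17 (210.136.128.0 - 210.136.255.255) does not contain 210.137.253.254
  210.136.0.0/16 (210.136.0.0 - 210.136.255.255) does not contain 210.137.253.254
  210.129.0.0/16 (210.129.0.0 - 210.129.255.255) does not contain 210.137.253.254
Longest matching prefix is /15 -> interface GigabitEthernet0/11.

GigabitEthernet0/11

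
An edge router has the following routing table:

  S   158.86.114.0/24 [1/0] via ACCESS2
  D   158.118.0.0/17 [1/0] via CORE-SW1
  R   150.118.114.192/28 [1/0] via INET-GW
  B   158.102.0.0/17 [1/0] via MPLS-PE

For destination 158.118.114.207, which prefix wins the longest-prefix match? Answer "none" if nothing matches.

Entries matching 158.118.114.207:
  158.118.0.0/17 (158.118.0.0 - 158.118.127.255)
Most specific is 158.118.0.0/17.

158.118.0.0/17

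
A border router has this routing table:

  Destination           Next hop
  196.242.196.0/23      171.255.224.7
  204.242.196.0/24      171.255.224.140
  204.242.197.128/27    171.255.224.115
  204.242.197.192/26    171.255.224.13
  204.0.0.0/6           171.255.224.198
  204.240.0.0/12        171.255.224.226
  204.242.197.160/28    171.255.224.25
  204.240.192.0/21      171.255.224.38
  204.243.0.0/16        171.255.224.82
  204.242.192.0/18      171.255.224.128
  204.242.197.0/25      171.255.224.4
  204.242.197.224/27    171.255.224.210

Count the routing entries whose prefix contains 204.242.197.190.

Prefixes containing 204.242.197.190:
  204.0.0.0/6 (204.0.0.0 - 207.255.255.255)
  204.240.0.0/12 (204.240.0.0 - 204.255.255.255)
  204.242.192.0/18 (204.242.192.0 - 204.242.255.255)
Total matching entries: 3.

3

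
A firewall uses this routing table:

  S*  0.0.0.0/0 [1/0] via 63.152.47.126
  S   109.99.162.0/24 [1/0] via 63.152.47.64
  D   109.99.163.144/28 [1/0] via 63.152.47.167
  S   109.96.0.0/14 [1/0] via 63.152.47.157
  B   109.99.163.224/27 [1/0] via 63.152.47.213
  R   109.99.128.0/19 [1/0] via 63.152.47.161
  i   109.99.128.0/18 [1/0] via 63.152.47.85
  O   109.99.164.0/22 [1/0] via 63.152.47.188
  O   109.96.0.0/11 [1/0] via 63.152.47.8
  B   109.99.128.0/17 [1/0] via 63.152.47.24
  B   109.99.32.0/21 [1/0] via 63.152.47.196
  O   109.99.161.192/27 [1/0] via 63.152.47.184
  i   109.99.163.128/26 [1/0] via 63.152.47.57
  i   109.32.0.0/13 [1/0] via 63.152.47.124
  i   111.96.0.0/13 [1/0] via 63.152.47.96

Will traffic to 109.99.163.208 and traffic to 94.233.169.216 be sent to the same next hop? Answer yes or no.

109.99.163.208: longest match 109.99.128.0/18 -> 63.152.47.85
94.233.169.216: longest match 0.0.0.0/0 -> 63.152.47.126

no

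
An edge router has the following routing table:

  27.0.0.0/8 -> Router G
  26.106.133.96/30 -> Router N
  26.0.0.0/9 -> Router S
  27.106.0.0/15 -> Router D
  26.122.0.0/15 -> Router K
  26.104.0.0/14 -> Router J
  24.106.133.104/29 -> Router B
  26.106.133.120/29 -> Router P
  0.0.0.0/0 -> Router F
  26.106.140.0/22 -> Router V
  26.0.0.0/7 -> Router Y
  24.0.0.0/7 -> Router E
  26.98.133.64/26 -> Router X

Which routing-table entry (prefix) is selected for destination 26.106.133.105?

26.104.0.0/14

Entries matching 26.106.133.105:
  0.0.0.0/0 (default, matches everything)
  26.0.0.0/7 (26.0.0.0 - 27.255.255.255)
  26.0.0.0/9 (26.0.0.0 - 26.127.255.255)
  26.104.0.0/14 (26.104.0.0 - 26.107.255.255)
Most specific is 26.104.0.0/14.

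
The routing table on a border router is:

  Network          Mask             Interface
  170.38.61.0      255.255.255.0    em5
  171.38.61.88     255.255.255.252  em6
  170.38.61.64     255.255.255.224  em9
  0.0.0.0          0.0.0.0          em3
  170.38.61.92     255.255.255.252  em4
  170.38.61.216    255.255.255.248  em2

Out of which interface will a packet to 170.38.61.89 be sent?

em9

Routes whose prefix contains 170.38.61.89:
  0.0.0.0/0 (default, matches everything) -> em3
  170.38.61.0/24 (170.38.61.0 - 170.38.61.255) -> em5
  170.38.61.64/27 (170.38.61.64 - 170.38.61.95) -> em9
More-specific entries that do NOT match:
  171.38.61.88/30 (171.38.61.88 - 171.38.61.91) does not contain 170.38.61.89
  170.38.61.92/30 (170.38.61.92 - 170.38.61.95) does not contain 170.38.61.89
  170.38.61.216/29 (170.38.61.216 - 170.38.61.223) does not contain 170.38.61.89
Longest matching prefix is /27 -> interface em9.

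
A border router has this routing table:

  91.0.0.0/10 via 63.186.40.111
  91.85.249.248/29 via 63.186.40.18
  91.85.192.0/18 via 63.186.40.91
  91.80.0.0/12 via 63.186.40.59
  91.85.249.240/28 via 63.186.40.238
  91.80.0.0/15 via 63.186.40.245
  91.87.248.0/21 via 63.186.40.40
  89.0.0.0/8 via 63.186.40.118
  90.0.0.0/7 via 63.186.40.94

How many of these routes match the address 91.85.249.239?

3

Prefixes containing 91.85.249.239:
  90.0.0.0/7 (90.0.0.0 - 91.255.255.255)
  91.80.0.0/12 (91.80.0.0 - 91.95.255.255)
  91.85.192.0/18 (91.85.192.0 - 91.85.255.255)
Total matching entries: 3.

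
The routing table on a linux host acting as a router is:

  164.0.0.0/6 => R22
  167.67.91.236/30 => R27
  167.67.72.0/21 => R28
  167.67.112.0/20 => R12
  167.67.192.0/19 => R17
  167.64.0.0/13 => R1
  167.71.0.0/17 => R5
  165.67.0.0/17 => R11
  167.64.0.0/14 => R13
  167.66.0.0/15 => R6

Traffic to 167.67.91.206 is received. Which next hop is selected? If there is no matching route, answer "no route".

Routes whose prefix contains 167.67.91.206:
  164.0.0.0/6 (164.0.0.0 - 167.255.255.255) -> R22
  167.64.0.0/13 (167.64.0.0 - 167.71.255.255) -> R1
  167.64.0.0/14 (167.64.0.0 - 167.67.255.255) -> R13
  167.66.0.0/15 (167.66.0.0 - 167.67.255.255) -> R6
More-specific entries that do NOT match:
  167.67.91.236/30 (167.67.91.236 - 167.67.91.239) does not contain 167.67.91.206
  167.67.72.0/21 (167.67.72.0 - 167.67.79.255) does not contain 167.67.91.206
  167.67.112.0/20 (167.67.112.0 - 167.67.127.255) does not contain 167.67.91.206
  167.67.192.0/19 (167.67.192.0 - 167.67.223.255) does not contain 167.67.91.206
  167.71.0.0/17 (167.71.0.0 - 167.71.127.255) does not contain 167.67.91.206
  165.67.0.0/17 (165.67.0.0 - 165.67.127.255) does not contain 167.67.91.206
Longest matching prefix is /15 -> next hop R6.

R6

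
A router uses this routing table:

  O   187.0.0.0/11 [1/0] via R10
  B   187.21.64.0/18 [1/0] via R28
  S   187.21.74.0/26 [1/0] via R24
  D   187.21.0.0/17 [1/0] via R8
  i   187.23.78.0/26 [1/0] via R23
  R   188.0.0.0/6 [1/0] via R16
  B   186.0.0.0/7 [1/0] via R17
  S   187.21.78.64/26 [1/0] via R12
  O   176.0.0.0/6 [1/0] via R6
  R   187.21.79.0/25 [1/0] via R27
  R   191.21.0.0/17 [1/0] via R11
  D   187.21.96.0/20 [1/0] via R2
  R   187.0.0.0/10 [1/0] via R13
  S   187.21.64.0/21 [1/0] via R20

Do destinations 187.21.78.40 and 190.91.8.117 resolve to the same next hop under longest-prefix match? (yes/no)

no

187.21.78.40: longest match 187.21.64.0/18 -> R28
190.91.8.117: longest match 188.0.0.0/6 -> R16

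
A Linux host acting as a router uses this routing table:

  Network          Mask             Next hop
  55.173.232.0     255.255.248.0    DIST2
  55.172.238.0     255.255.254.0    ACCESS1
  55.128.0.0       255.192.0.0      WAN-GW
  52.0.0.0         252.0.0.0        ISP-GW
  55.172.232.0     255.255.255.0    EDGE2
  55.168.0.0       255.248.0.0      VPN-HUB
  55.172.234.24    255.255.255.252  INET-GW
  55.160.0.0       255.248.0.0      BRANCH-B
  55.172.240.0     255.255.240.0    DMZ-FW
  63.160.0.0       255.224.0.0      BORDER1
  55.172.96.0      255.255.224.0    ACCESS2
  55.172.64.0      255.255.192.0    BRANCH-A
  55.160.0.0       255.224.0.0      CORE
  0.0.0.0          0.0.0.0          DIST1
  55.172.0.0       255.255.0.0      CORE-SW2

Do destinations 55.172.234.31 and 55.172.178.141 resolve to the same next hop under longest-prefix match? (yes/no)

55.172.234.31: longest match 55.172.0.0/16 -> CORE-SW2
55.172.178.141: longest match 55.172.0.0/16 -> CORE-SW2

yes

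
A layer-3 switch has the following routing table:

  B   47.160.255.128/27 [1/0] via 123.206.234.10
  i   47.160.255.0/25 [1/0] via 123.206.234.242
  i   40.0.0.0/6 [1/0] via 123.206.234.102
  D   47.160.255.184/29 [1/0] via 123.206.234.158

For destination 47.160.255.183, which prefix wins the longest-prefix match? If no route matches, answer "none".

none

47.160.255.183 is outside every listed prefix and there is no default route.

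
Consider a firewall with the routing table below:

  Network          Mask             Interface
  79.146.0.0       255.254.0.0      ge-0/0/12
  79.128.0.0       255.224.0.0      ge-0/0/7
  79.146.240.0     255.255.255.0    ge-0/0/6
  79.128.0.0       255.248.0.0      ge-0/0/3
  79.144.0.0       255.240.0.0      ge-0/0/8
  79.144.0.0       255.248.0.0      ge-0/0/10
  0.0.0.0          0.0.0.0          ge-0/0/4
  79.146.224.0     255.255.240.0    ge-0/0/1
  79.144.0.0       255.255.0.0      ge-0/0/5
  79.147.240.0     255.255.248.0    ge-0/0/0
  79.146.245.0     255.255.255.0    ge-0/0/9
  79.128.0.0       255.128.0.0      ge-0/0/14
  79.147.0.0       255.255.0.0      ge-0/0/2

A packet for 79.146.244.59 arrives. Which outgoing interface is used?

Routes whose prefix contains 79.146.244.59:
  0.0.0.0/0 (default, matches everything) -> ge-0/0/4
  79.128.0.0/9 (79.128.0.0 - 79.255.255.255) -> ge-0/0/14
  79.128.0.0/11 (79.128.0.0 - 79.159.255.255) -> ge-0/0/7
  79.144.0.0/12 (79.144.0.0 - 79.159.255.255) -> ge-0/0/8
  79.144.0.0/13 (79.144.0.0 - 79.151.255.255) -> ge-0/0/10
  79.146.0.0/15 (79.146.0.0 - 79.147.255.255) -> ge-0/0/12
More-specific entries that do NOT match:
  79.146.240.0/24 (79.146.240.0 - 79.146.240.255) does not contain 79.146.244.59
  79.146.245.0/24 (79.146.245.0 - 79.146.245.255) does not contain 79.146.244.59
  79.147.240.0/21 (79.147.240.0 - 79.147.247.255) does not contain 79.146.244.59
  79.146.224.0/20 (79.146.224.0 - 79.146.239.255) does not contain 79.146.244.59
  79.144.0.0/16 (79.144.0.0 - 79.144.255.255) does not contain 79.146.244.59
  79.147.0.0/16 (79.147.0.0 - 79.147.255.255) does not contain 79.146.244.59
Longest matching prefix is /15 -> interface ge-0/0/12.

ge-0/0/12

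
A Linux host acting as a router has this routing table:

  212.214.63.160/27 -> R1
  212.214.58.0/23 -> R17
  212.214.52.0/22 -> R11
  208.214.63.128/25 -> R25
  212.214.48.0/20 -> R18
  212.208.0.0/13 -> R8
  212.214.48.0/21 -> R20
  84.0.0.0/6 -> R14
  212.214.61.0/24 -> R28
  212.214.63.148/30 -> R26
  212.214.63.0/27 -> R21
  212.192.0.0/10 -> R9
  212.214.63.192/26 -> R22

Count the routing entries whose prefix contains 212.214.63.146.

3

Prefixes containing 212.214.63.146:
  212.192.0.0/10 (212.192.0.0 - 212.255.255.255)
  212.208.0.0/13 (212.208.0.0 - 212.215.255.255)
  212.214.48.0/20 (212.214.48.0 - 212.214.63.255)
Total matching entries: 3.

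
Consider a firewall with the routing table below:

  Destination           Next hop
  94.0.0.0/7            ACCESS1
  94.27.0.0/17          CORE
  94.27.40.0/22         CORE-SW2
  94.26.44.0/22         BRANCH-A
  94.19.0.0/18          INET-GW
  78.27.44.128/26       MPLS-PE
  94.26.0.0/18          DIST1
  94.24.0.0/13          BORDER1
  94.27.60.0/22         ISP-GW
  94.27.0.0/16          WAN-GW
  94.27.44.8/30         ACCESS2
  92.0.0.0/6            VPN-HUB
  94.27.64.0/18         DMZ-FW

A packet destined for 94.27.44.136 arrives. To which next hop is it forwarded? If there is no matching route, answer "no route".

CORE

Routes whose prefix contains 94.27.44.136:
  92.0.0.0/6 (92.0.0.0 - 95.255.255.255) -> VPN-HUB
  94.0.0.0/7 (94.0.0.0 - 95.255.255.255) -> ACCESS1
  94.24.0.0/13 (94.24.0.0 - 94.31.255.255) -> BORDER1
  94.27.0.0/16 (94.27.0.0 - 94.27.255.255) -> WAN-GW
  94.27.0.0/17 (94.27.0.0 - 94.27.127.255) -> CORE
More-specific entries that do NOT match:
  94.27.44.8/30 (94.27.44.8 - 94.27.44.11) does not contain 94.27.44.136
  78.27.44.128/26 (78.27.44.128 - 78.27.44.191) does not contain 94.27.44.136
  94.27.40.0/22 (94.27.40.0 - 94.27.43.255) does not contain 94.27.44.136
  94.26.44.0/22 (94.26.44.0 - 94.26.47.255) does not contain 94.27.44.136
  94.27.60.0/22 (94.27.60.0 - 94.27.63.255) does not contain 94.27.44.136
  94.19.0.0/18 (94.19.0.0 - 94.19.63.255) does not contain 94.27.44.136
  94.26.0.0/18 (94.26.0.0 - 94.26.63.255) does not contain 94.27.44.136
  94.27.64.0/18 (94.27.64.0 - 94.27.127.255) does not contain 94.27.44.136
Longest matching prefix is /17 -> next hop CORE.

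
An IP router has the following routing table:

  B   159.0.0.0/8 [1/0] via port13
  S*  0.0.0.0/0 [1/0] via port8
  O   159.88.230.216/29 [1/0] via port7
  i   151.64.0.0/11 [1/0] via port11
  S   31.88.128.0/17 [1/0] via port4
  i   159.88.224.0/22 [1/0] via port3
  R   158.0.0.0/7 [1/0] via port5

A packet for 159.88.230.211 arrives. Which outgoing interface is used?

Routes whose prefix contains 159.88.230.211:
  0.0.0.0/0 (default, matches everything) -> port8
  158.0.0.0/7 (158.0.0.0 - 159.255.255.255) -> port5
  159.0.0.0/8 (159.0.0.0 - 159.255.255.255) -> port13
More-specific entries that do NOT match:
  159.88.230.216/29 (159.88.230.216 - 159.88.230.223) does not contain 159.88.230.211
  159.88.224.0/22 (159.88.224.0 - 159.88.227.255) does not contain 159.88.230.211
  31.88.128.0/17 (31.88.128.0 - 31.88.255.255) does not contain 159.88.230.211
  151.64.0.0/11 (151.64.0.0 - 151.95.255.255) does not contain 159.88.230.211
Longest matching prefix is /8 -> interface port13.

port13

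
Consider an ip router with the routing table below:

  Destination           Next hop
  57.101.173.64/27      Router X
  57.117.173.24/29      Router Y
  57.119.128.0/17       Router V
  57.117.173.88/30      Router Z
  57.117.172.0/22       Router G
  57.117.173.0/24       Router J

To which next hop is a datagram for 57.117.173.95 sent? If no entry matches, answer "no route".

Routes whose prefix contains 57.117.173.95:
  57.117.172.0/22 (57.117.172.0 - 57.117.175.255) -> Router G
  57.117.173.0/24 (57.117.173.0 - 57.117.173.255) -> Router J
More-specific entries that do NOT match:
  57.117.173.88/30 (57.117.173.88 - 57.117.173.91) does not contain 57.117.173.95
  57.117.173.24/29 (57.117.173.24 - 57.117.173.31) does not contain 57.117.173.95
  57.101.173.64/27 (57.101.173.64 - 57.101.173.95) does not contain 57.117.173.95
Longest matching prefix is /24 -> next hop Router J.

Router J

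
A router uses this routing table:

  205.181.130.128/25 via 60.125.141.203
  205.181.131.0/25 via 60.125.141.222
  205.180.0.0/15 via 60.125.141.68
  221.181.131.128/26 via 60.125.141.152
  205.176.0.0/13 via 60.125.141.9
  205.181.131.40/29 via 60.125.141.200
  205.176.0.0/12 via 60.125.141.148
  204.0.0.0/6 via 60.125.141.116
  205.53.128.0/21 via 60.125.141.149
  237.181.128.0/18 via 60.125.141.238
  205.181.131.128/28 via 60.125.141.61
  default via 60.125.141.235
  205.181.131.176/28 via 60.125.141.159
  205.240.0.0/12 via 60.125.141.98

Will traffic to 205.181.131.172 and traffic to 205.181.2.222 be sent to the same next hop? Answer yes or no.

205.181.131.172: longest match 205.180.0.0/15 -> 60.125.141.68
205.181.2.222: longest match 205.180.0.0/15 -> 60.125.141.68

yes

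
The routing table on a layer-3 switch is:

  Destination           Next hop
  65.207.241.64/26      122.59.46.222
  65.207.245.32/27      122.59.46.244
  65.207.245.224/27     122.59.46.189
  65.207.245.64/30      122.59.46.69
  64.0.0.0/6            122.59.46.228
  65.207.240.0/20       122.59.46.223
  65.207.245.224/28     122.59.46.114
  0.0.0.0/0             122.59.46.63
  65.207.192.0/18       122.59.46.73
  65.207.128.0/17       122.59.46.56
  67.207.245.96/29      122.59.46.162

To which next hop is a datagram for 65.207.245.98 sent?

122.59.46.223

Routes whose prefix contains 65.207.245.98:
  0.0.0.0/0 (default, matches everything) -> 122.59.46.63
  64.0.0.0/6 (64.0.0.0 - 67.255.255.255) -> 122.59.46.228
  65.207.128.0/17 (65.207.128.0 - 65.207.255.255) -> 122.59.46.56
  65.207.192.0/18 (65.207.192.0 - 65.207.255.255) -> 122.59.46.73
  65.207.240.0/20 (65.207.240.0 - 65.207.255.255) -> 122.59.46.223
More-specific entries that do NOT match:
  65.207.245.64/30 (65.207.245.64 - 65.207.245.67) does not contain 65.207.245.98
  67.207.245.96/29 (67.207.245.96 - 67.207.245.103) does not contain 65.207.245.98
  65.207.245.224/28 (65.207.245.224 - 65.207.245.239) does not contain 65.207.245.98
  65.207.245.32/27 (65.207.245.32 - 65.207.245.63) does not contain 65.207.245.98
  65.207.245.224/27 (65.207.245.224 - 65.207.245.255) does not contain 65.207.245.98
  65.207.241.64/26 (65.207.241.64 - 65.207.241.127) does not contain 65.207.245.98
Longest matching prefix is /20 -> next hop 122.59.46.223.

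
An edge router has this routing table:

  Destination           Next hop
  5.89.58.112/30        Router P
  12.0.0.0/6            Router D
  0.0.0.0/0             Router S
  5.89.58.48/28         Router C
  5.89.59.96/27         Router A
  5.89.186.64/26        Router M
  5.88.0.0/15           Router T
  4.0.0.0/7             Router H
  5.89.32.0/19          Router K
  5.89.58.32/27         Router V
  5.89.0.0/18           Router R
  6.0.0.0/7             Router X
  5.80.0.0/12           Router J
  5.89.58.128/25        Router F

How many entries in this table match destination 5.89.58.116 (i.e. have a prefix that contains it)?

Prefixes containing 5.89.58.116:
  0.0.0.0/0 (default, matches everything)
  4.0.0.0/7 (4.0.0.0 - 5.255.255.255)
  5.80.0.0/12 (5.80.0.0 - 5.95.255.255)
  5.88.0.0/15 (5.88.0.0 - 5.89.255.255)
  5.89.0.0/18 (5.89.0.0 - 5.89.63.255)
  5.89.32.0/19 (5.89.32.0 - 5.89.63.255)
Total matching entries: 6.

6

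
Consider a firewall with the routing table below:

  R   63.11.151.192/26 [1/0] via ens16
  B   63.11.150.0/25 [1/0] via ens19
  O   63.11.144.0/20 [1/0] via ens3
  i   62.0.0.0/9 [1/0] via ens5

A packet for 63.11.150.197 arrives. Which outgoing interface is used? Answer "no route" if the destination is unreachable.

Routes whose prefix contains 63.11.150.197:
  63.11.144.0/20 (63.11.144.0 - 63.11.159.255) -> ens3
More-specific entries that do NOT match:
  63.11.151.192/26 (63.11.151.192 - 63.11.151.255) does not contain 63.11.150.197
  63.11.150.0/25 (63.11.150.0 - 63.11.150.127) does not contain 63.11.150.197
Longest matching prefix is /20 -> interface ens3.

ens3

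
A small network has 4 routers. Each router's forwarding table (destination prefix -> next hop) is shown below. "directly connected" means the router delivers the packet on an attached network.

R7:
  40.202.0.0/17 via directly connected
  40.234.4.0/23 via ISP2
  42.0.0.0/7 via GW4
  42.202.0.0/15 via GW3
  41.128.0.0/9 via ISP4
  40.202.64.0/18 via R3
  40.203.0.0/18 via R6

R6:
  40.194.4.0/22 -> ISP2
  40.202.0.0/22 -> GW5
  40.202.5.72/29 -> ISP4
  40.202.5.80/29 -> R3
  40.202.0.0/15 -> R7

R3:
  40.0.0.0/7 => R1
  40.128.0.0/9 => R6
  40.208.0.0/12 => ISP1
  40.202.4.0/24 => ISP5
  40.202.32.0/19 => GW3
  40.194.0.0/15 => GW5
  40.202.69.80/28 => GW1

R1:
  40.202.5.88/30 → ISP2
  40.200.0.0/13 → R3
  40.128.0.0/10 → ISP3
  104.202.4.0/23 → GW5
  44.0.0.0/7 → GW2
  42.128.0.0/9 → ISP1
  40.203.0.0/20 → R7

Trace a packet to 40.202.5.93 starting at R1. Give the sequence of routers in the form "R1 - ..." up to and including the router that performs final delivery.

R1 - R3 - R6 - R7

At R1: longest match for 40.202.5.93 is 40.200.0.0/13 -> R3
At R3: longest match for 40.202.5.93 is 40.128.0.0/9 -> R6
At R6: longest match for 40.202.5.93 is 40.202.0.0/15 -> R7
At R7: longest match for 40.202.5.93 is 40.202.0.0/17 -> directly connected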